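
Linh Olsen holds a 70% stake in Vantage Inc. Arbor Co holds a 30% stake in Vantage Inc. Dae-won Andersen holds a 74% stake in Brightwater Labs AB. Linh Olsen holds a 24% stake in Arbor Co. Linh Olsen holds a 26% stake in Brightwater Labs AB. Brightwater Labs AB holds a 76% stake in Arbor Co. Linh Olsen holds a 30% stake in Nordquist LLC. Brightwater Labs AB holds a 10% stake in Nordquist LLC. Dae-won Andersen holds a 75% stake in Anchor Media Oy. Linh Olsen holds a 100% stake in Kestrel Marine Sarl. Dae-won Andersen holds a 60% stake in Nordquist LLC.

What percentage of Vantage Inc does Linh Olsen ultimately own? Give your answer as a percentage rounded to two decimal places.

83.13%

Linh reaches Vantage along 3 paths.
Via Arbor: 24% × 30% = 7.2%.
Via Brightwater → Arbor: 26% × 76% × 30% = 5.928%.
Direct stake: 70% = 70%.
Total: 7.2% + 5.928% + 70% = 83.128%.
Rounded: 83.13%.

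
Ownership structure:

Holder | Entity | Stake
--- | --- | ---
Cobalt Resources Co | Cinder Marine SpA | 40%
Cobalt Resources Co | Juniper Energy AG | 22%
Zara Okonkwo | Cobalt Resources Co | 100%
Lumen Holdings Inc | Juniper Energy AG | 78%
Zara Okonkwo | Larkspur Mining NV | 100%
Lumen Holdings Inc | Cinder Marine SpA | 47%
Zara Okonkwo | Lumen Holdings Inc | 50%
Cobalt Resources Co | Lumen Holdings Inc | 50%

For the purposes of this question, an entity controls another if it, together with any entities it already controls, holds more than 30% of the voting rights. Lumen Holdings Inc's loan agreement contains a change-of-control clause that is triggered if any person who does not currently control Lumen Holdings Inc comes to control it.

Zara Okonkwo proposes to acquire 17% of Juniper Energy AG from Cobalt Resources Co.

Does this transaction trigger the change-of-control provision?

The purchase adds only to Zara's holdings (Cobalt's stake shrinks), so Zara is the only person who could newly come to control Lumen.
Zara holds 100% of Cobalt, so Zara controls Cobalt.
Cobalt and Zara together hold 50% + 50% = 100% of Lumen, so Zara controls Lumen.
So Zara already controls Lumen before the transaction.
After the purchase, Zara holds 17% of Juniper directly, and Cobalt's stake falls to 5%.
Zara controlled Lumen already, so this is not a new person acquiring control; every other person's position is unchanged or reduced.
No new person acquires control, so the clause is not triggered.

No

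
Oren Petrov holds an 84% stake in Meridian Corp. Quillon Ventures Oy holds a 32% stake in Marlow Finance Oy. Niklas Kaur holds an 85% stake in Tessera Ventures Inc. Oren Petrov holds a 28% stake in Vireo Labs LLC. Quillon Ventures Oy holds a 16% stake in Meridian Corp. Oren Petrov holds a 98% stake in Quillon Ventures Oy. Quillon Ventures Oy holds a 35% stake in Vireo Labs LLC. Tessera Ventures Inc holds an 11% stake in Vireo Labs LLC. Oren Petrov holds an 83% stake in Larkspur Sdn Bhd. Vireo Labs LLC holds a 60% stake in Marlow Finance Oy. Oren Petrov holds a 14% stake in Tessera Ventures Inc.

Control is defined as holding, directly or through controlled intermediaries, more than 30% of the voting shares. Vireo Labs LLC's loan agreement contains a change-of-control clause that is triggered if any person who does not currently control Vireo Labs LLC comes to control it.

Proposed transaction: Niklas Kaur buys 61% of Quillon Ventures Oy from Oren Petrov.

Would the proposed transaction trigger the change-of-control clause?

The purchase adds only to Niklas's holdings (Oren's stake shrinks), so Niklas is the only person who could newly come to control Vireo.
Niklas holds 85% of Tessera, so Niklas controls Tessera.
In Vireo, Niklas's side holds only 11%, not > 30%.
So before the transaction, Niklas does not control Vireo.
After the purchase, Niklas holds 61% of Quillon directly, and Oren's stake falls to 37%.
Niklas holds 61% of Quillon, so Niklas controls Quillon.
Tessera and Quillon together hold 11% + 35% = 46% of Vireo, so Niklas controls Vireo.
Niklas did not control Vireo before and does after, so the clause is triggered.

Yes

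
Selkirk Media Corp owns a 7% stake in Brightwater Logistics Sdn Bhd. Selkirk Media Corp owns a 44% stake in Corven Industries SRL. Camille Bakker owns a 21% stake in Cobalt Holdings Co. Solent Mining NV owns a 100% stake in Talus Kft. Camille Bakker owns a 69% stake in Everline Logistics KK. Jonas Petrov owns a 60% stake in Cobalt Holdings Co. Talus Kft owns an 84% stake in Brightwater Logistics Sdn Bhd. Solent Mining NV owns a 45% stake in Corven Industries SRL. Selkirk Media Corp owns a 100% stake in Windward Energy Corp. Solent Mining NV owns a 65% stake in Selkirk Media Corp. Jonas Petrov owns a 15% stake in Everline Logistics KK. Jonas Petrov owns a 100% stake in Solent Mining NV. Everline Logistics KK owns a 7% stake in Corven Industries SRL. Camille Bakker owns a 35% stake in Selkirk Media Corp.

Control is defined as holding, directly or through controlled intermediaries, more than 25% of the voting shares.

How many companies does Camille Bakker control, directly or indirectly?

4

Camille holds 69% of Everline, so Camille controls Everline.
Camille holds 35% of Selkirk, so Camille controls Selkirk.
Selkirk holds 100% of Windward, so Camille controls Windward.
Everline and Selkirk together hold 7% + 44% = 51% of Corven, so Camille controls Corven.
No other company's threshold is met.
Camille controls 4 companies.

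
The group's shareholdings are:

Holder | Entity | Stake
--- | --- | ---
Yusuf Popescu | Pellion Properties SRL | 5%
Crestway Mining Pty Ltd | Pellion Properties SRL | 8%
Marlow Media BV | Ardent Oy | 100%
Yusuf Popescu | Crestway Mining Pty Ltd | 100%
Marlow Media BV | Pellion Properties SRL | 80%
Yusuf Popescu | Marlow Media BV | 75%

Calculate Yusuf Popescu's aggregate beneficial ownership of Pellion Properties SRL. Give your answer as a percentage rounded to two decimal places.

73.00%

Yusuf reaches Pellion along 3 paths.
Direct stake: 5% = 5%.
Via Crestway: 100% × 8% = 8%.
Via Marlow: 75% × 80% = 60%.
Total: 5% + 8% + 60% = 73%.
Rounded: 73.00%.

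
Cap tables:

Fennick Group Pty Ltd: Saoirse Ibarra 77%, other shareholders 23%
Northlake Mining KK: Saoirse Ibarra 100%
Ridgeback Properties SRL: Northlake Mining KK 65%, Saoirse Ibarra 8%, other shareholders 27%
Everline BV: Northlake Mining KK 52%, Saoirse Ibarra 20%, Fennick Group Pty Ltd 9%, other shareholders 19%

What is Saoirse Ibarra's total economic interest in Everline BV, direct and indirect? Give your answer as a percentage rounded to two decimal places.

Saoirse reaches Everline along 3 paths.
Via Northlake: 100% × 52% = 52%.
Direct stake: 20% = 20%.
Via Fennick: 77% × 9% = 6.93%.
Total: 52% + 20% + 6.93% = 78.93%.

78.93%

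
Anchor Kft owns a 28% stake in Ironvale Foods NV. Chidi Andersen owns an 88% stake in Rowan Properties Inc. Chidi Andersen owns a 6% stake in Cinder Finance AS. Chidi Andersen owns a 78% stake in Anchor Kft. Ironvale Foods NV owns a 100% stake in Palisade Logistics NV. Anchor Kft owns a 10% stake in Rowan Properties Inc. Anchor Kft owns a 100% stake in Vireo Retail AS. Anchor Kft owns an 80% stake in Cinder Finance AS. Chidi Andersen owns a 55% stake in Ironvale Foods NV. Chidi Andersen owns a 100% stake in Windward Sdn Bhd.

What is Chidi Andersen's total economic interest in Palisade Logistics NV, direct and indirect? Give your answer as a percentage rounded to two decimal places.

Chidi reaches Palisade along 2 paths.
Via Anchor → Ironvale: 78% × 28% × 100% = 21.84%.
Via Ironvale: 55% × 100% = 55%.
Total: 21.84% + 55% = 76.84%.

76.84%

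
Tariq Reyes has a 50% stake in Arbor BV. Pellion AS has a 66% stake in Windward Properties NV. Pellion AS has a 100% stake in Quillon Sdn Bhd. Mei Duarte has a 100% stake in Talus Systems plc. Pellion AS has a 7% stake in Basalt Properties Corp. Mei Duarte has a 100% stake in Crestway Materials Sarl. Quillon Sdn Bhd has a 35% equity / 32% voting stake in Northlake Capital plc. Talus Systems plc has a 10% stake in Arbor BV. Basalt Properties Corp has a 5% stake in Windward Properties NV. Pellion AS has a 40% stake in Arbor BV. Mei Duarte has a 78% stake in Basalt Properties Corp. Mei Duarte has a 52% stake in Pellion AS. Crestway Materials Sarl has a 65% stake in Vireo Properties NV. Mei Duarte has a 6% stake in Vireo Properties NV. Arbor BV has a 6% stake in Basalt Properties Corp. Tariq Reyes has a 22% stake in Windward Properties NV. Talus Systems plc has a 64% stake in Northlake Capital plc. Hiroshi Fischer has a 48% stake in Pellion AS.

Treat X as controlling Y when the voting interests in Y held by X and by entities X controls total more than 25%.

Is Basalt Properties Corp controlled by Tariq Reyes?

Tariq holds 50% of Arbor, so Tariq controls Arbor.
In Basalt, Tariq's side holds only 6%, not > 25%.
So Tariq does not control Basalt.

No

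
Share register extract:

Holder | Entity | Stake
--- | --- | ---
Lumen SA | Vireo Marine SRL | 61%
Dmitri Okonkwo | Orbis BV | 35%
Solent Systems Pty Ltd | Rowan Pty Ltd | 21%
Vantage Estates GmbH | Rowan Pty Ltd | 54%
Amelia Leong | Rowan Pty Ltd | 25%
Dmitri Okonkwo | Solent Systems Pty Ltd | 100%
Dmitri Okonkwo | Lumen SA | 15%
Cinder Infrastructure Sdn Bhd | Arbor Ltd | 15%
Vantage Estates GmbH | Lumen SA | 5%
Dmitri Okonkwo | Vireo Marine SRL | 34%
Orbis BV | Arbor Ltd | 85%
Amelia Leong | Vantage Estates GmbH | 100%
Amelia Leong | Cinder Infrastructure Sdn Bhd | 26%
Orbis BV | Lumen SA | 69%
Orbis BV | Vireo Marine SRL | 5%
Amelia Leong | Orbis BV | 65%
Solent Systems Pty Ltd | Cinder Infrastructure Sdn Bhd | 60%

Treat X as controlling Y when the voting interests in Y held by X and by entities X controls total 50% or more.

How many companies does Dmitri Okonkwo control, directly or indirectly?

Dmitri holds 100% of Solent, so Dmitri controls Solent.
Solent holds 60% of Cinder, so Dmitri controls Cinder.
No other company's threshold is met.
Dmitri controls 2 companies.

2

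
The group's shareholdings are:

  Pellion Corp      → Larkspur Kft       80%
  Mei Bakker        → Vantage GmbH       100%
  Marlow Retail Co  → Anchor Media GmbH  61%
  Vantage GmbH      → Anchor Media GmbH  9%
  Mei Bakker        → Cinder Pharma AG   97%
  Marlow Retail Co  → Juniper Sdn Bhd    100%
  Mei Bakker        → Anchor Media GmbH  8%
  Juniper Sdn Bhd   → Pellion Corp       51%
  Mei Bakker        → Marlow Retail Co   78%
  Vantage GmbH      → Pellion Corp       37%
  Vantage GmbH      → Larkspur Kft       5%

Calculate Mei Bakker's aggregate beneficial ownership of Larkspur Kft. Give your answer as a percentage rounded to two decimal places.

Mei reaches Larkspur along 3 paths.
Via Vantage → Pellion: 100% × 37% × 80% = 29.6%.
Via Marlow → Juniper → Pellion: 78% × 100% × 51% × 80% = 31.824%.
Via Vantage: 100% × 5% = 5%.
Total: 29.6% + 31.824% + 5% = 66.424%.
Rounded: 66.42%.

66.42%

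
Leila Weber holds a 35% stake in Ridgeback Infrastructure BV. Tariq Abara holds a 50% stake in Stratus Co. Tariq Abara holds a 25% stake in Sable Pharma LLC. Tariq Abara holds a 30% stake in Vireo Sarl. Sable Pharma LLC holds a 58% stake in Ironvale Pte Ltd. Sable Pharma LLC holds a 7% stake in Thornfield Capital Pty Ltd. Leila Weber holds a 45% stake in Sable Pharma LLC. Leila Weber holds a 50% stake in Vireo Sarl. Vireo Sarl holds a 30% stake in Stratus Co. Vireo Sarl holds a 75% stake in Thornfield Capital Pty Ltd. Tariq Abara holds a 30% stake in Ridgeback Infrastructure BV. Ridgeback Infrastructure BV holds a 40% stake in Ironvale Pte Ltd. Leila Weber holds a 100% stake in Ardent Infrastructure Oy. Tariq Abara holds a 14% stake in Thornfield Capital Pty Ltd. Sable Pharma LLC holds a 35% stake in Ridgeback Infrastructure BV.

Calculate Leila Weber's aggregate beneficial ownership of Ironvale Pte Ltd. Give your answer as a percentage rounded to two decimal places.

46.40%

Leila reaches Ironvale along 3 paths.
Via Sable: 45% × 58% = 26.1%.
Via Sable → Ridgeback: 45% × 35% × 40% = 6.3%.
Via Ridgeback: 35% × 40% = 14%.
Total: 26.1% + 6.3% + 14% = 46.4%.
Rounded: 46.40%.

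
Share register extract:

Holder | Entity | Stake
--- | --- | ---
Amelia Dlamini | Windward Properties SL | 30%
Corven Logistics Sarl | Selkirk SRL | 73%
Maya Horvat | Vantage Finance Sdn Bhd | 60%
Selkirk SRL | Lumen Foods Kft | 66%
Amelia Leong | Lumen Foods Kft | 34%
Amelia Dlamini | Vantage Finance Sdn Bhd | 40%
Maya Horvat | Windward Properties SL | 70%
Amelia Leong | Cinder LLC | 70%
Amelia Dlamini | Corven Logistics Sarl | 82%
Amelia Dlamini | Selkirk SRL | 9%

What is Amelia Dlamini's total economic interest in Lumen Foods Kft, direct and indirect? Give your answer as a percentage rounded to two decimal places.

45.45%

Amelia Dlamini reaches Lumen along 2 paths.
Via Corven → Selkirk: 82% × 73% × 66% = 39.5076%.
Via Selkirk: 9% × 66% = 5.94%.
Total: 39.5076% + 5.94% = 45.4476%.
Rounded: 45.45%.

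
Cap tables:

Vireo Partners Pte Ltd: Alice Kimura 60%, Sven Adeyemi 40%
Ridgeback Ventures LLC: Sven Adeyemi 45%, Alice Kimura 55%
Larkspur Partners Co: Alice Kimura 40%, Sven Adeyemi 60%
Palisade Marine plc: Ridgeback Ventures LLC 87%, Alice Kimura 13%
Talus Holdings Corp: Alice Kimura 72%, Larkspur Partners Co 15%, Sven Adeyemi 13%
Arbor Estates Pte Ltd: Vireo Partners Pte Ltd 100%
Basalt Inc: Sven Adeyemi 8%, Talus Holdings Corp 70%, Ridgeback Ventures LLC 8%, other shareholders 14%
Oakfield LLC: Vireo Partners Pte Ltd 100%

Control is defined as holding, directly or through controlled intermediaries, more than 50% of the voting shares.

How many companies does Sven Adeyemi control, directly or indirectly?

Sven holds 60% of Larkspur, so Sven controls Larkspur.
No other company's threshold is met.
Sven controls 1 company.

1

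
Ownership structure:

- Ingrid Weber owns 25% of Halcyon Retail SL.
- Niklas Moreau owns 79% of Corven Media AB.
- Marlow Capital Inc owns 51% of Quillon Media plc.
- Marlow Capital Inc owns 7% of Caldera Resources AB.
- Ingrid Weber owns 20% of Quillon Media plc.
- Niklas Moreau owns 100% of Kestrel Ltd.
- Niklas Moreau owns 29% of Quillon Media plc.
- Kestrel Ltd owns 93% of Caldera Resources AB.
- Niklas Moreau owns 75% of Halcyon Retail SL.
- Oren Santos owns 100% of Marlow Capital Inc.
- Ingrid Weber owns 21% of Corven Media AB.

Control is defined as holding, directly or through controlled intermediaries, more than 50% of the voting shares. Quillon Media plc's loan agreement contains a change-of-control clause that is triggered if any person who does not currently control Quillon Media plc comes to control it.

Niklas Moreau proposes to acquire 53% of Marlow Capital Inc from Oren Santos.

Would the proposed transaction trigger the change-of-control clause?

The purchase adds only to Niklas's holdings (Oren's stake shrinks), so Niklas is the only person who could newly come to control Quillon.
Niklas holds 75% of Halcyon, so Niklas controls Halcyon.
Niklas holds 79% of Corven, so Niklas controls Corven.
Niklas holds 100% of Kestrel, so Niklas controls Kestrel.
Kestrel holds 93% of Caldera, so Niklas controls Caldera.
In Quillon, Niklas's side holds only 29%, not > 50%.
So before the transaction, Niklas does not control Quillon.
After the purchase, Niklas holds 53% of Marlow directly, and Oren's stake falls to 47%.
Niklas holds 53% of Marlow, so Niklas controls Marlow.
Marlow and Niklas together hold 51% + 29% = 80% of Quillon, so Niklas controls Quillon.
Niklas did not control Quillon before and does after, so the clause is triggered.

Yes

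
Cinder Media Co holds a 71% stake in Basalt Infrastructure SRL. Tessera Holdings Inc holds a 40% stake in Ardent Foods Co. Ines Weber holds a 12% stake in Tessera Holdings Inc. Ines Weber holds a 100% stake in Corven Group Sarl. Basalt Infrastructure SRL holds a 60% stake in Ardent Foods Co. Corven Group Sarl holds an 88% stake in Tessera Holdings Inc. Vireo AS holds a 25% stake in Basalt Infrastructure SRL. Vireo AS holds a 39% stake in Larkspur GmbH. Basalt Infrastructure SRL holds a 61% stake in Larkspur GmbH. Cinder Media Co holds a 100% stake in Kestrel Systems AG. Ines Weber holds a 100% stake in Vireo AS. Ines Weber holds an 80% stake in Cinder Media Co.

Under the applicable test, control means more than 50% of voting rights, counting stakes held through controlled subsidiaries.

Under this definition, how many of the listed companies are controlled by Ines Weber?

8

Ines holds 100% of Corven, so Ines controls Corven.
Ines holds 80% of Cinder, so Ines controls Cinder.
Ines holds 100% of Vireo, so Ines controls Vireo.
Cinder holds 100% of Kestrel, so Ines controls Kestrel.
Ines and Corven together hold 12% + 88% = 100% of Tessera, so Ines controls Tessera.
Vireo and Cinder together hold 25% + 71% = 96% of Basalt, so Ines controls Basalt.
Tessera and Basalt together hold 40% + 60% = 100% of Ardent, so Ines controls Ardent.
Basalt and Vireo together hold 61% + 39% = 100% of Larkspur, so Ines controls Larkspur.
Ines controls 8 companies.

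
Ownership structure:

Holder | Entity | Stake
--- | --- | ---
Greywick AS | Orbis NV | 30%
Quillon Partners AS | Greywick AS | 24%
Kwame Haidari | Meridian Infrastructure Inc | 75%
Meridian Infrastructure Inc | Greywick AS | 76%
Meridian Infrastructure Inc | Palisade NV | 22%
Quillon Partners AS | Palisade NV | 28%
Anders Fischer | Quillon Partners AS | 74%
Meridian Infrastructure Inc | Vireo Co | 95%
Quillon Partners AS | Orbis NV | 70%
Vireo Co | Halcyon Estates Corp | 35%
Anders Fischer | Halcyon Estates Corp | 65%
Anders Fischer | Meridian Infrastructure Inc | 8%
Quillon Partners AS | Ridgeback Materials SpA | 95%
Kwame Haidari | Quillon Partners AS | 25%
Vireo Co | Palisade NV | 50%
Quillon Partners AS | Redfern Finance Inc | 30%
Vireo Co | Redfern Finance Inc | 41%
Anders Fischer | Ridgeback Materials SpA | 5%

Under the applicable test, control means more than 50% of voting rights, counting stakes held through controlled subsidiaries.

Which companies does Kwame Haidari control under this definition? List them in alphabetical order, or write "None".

Greywick AS, Meridian Infrastructure Inc, Palisade NV, Vireo Co

Kwame holds 75% of Meridian, so Kwame controls Meridian.
Meridian holds 95% of Vireo, so Kwame controls Vireo.
Meridian holds 76% of Greywick, so Kwame controls Greywick.
Meridian and Vireo together hold 22% + 50% = 72% of Palisade, so Kwame controls Palisade.
No other company's threshold is met.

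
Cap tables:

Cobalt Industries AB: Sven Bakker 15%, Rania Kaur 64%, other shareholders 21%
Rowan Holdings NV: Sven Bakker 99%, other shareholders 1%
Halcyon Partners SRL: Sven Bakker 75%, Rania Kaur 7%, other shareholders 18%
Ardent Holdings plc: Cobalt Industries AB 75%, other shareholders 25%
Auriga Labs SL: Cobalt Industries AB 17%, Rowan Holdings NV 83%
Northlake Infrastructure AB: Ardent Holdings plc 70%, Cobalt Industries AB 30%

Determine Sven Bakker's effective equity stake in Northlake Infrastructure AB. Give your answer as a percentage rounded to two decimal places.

12.38%

Sven reaches Northlake along 2 paths.
Via Cobalt → Ardent: 15% × 75% × 70% = 7.875%.
Via Cobalt: 15% × 30% = 4.5%.
Total: 7.875% + 4.5% = 12.375%.
Rounded: 12.38%.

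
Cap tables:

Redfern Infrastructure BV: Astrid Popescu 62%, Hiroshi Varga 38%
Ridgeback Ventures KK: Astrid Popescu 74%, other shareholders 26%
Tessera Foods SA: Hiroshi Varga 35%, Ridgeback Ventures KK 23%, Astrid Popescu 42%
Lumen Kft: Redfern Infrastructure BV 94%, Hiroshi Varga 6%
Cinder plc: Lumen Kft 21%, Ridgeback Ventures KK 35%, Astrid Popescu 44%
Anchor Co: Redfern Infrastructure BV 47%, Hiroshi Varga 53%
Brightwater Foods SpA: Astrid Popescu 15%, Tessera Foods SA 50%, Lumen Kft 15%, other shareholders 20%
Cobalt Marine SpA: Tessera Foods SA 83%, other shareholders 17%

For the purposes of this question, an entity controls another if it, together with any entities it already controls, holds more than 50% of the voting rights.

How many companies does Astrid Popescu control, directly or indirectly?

Astrid holds 62% of Redfern, so Astrid controls Redfern.
Astrid holds 74% of Ridgeback, so Astrid controls Ridgeback.
Ridgeback and Astrid together hold 23% + 42% = 65% of Tessera, so Astrid controls Tessera.
Redfern holds 94% of Lumen, so Astrid controls Lumen.
Lumen and Ridgeback and Astrid together hold 21% + 35% + 44% = 100% of Cinder, so Astrid controls Cinder.
Astrid and Tessera and Lumen together hold 15% + 50% + 15% = 80% of Brightwater, so Astrid controls Brightwater.
Tessera holds 83% of Cobalt, so Astrid controls Cobalt.
No other company's threshold is met.
Astrid controls 7 companies.

7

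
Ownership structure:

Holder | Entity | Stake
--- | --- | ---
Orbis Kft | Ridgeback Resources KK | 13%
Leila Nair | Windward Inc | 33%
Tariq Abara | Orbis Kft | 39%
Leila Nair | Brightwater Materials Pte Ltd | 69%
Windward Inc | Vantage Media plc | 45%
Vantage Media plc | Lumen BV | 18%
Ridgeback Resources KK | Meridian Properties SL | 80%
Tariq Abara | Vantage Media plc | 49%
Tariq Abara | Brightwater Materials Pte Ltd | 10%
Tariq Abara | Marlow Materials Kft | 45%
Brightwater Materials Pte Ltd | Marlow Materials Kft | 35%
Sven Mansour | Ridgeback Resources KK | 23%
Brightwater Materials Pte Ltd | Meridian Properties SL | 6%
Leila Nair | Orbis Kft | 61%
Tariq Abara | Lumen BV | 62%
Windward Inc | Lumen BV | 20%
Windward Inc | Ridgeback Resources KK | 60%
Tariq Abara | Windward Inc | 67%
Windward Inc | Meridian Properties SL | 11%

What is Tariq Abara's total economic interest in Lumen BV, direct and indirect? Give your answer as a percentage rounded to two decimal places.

Tariq reaches Lumen along 4 paths.
Via Windward: 67% × 20% = 13.4%.
Direct stake: 62% = 62%.
Via Windward → Vantage: 67% × 45% × 18% = 5.427%.
Via Vantage: 49% × 18% = 8.82%.
Total: 13.4% + 62% + 5.427% + 8.82% = 89.647%.
Rounded: 89.65%.

89.65%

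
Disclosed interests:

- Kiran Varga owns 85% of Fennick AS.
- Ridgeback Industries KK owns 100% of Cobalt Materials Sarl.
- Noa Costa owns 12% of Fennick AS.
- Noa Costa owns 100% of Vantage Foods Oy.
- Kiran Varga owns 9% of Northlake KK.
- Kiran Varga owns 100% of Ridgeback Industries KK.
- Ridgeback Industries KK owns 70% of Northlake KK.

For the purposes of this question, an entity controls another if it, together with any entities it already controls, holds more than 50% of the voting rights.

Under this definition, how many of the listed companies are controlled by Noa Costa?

Noa holds 100% of Vantage, so Noa controls Vantage.
No other company's threshold is met.
Noa controls 1 company.

1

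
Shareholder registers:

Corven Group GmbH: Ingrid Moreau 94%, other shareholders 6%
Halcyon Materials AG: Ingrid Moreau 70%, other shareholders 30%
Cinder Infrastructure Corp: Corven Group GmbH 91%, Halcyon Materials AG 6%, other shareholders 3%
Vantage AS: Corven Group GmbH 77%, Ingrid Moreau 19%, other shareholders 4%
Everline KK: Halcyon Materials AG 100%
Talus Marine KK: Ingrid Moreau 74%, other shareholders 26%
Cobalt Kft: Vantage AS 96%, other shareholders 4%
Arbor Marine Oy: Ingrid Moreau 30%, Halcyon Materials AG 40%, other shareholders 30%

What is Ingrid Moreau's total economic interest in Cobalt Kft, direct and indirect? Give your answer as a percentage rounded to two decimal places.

Ingrid reaches Cobalt along 2 paths.
Via Corven → Vantage: 94% × 77% × 96% = 69.4848%.
Via Vantage: 19% × 96% = 18.24%.
Total: 69.4848% + 18.24% = 87.7248%.
Rounded: 87.72%.

87.72%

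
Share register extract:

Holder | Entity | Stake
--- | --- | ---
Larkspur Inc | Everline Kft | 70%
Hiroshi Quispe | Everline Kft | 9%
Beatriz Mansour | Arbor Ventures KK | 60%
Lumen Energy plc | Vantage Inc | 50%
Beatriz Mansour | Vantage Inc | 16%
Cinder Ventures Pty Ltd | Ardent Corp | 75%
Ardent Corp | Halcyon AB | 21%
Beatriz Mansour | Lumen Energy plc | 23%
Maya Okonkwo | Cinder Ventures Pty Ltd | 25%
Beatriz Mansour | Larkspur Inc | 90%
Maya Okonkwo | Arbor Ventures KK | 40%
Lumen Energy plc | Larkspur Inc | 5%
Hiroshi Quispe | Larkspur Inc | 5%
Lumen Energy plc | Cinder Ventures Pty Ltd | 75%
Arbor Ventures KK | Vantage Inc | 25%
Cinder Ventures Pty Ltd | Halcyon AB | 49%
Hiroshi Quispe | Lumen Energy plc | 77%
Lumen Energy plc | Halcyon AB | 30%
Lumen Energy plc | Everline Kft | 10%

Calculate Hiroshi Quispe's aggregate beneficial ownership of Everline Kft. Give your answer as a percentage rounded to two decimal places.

22.90%

Hiroshi reaches Everline along 4 paths.
Via Lumen: 77% × 10% = 7.7%.
Direct stake: 9% = 9%.
Via Larkspur: 5% × 70% = 3.5%.
Via Lumen → Larkspur: 77% × 5% × 70% = 2.695%.
Total: 7.7% + 9% + 3.5% + 2.695% = 22.895%.
Rounded: 22.90%.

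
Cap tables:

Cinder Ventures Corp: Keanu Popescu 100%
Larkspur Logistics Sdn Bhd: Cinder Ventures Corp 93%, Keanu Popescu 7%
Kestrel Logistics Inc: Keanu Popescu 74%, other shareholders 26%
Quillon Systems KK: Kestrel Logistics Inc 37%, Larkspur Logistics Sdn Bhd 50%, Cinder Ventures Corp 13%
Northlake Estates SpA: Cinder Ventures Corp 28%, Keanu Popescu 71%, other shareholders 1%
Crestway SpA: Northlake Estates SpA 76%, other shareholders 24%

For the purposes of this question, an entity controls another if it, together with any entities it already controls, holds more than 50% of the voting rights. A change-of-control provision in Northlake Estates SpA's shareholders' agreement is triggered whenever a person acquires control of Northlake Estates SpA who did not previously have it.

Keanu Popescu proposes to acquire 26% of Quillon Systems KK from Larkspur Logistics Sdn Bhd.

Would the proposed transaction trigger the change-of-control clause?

The purchase adds only to Keanu's holdings (Larkspur's stake shrinks), so Keanu is the only person who could newly come to control Northlake.
Keanu holds 100% of Cinder, so Keanu controls Cinder.
Cinder and Keanu together hold 28% + 71% = 99% of Northlake, so Keanu controls Northlake.
So Keanu already controls Northlake before the transaction.
After the purchase, Keanu holds 26% of Quillon directly, and Larkspur's stake falls to 24%.
Keanu controlled Northlake already, so this is not a new person acquiring control; every other person's position is unchanged or reduced.
No new person acquires control, so the clause is not triggered.

No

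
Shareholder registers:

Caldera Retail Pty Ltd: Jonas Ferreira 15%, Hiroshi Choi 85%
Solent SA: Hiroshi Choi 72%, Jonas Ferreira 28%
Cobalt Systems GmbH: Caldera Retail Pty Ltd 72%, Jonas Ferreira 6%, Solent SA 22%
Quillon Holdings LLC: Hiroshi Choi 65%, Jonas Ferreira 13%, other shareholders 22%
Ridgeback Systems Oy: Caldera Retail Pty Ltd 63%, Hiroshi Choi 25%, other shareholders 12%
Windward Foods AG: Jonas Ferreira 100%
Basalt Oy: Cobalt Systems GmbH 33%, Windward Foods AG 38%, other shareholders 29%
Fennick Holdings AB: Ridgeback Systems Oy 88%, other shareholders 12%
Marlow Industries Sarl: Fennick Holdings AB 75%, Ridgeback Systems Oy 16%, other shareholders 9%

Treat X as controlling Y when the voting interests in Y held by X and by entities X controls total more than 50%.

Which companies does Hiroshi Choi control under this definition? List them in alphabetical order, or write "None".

Caldera Retail Pty Ltd, Cobalt Systems GmbH, Fennick Holdings AB, Marlow Industries Sarl, Quillon Holdings LLC, Ridgeback Systems Oy, Solent SA

Hiroshi holds 85% of Caldera, so Hiroshi controls Caldera.
Hiroshi holds 72% of Solent, so Hiroshi controls Solent.
Caldera and Solent together hold 72% + 22% = 94% of Cobalt, so Hiroshi controls Cobalt.
Hiroshi holds 65% of Quillon, so Hiroshi controls Quillon.
Caldera and Hiroshi together hold 63% + 25% = 88% of Ridgeback, so Hiroshi controls Ridgeback.
Ridgeback holds 88% of Fennick, so Hiroshi controls Fennick.
Fennick and Ridgeback together hold 75% + 16% = 91% of Marlow, so Hiroshi controls Marlow.
No other company's threshold is met.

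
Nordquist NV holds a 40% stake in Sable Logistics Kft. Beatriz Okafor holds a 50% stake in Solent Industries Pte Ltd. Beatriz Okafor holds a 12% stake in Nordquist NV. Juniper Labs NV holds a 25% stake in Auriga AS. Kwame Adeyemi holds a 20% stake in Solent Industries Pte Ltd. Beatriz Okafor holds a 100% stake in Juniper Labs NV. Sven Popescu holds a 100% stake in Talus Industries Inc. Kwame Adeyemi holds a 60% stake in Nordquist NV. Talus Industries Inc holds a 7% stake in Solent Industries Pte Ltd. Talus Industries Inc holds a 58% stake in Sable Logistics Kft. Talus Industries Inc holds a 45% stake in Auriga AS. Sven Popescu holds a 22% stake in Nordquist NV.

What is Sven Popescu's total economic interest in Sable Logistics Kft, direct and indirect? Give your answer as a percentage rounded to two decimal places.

Sven reaches Sable along 2 paths.
Via Talus: 100% × 58% = 58%.
Via Nordquist: 22% × 40% = 8.8%.
Total: 58% + 8.8% = 66.8%.
Rounded: 66.80%.

66.80%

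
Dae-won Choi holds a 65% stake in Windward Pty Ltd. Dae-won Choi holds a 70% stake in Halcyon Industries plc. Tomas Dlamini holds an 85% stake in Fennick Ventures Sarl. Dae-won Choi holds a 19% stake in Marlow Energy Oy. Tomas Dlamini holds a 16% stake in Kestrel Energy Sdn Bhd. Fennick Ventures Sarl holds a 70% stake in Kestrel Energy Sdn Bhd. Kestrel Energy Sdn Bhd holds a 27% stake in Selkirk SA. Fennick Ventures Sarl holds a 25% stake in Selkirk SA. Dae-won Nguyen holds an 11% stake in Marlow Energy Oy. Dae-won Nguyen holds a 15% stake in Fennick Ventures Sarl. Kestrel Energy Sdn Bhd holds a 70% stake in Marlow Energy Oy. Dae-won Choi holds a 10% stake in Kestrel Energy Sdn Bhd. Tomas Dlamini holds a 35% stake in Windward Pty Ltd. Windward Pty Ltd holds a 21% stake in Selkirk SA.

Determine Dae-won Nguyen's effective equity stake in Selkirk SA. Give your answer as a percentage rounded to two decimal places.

Dae-won Nguyen reaches Selkirk along 2 paths.
Via Fennick: 15% × 25% = 3.75%.
Via Fennick → Kestrel: 15% × 70% × 27% = 2.835%.
Total: 3.75% + 2.835% = 6.585%.
Rounded: 6.59%.

6.59%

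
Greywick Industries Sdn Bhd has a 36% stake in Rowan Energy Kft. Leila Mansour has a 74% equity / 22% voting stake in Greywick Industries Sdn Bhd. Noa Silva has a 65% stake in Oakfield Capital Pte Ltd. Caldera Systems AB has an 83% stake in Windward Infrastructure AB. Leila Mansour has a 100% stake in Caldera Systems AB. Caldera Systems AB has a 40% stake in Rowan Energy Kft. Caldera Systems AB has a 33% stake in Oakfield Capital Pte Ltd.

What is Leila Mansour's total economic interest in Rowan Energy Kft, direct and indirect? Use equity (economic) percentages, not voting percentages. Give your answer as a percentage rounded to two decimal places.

Leila reaches Rowan along 2 paths.
Via Caldera: 100% × 40% = 40%.
Via Greywick: 74% × 36% = 26.64%.
Total: 40% + 26.64% = 66.64%.

66.64%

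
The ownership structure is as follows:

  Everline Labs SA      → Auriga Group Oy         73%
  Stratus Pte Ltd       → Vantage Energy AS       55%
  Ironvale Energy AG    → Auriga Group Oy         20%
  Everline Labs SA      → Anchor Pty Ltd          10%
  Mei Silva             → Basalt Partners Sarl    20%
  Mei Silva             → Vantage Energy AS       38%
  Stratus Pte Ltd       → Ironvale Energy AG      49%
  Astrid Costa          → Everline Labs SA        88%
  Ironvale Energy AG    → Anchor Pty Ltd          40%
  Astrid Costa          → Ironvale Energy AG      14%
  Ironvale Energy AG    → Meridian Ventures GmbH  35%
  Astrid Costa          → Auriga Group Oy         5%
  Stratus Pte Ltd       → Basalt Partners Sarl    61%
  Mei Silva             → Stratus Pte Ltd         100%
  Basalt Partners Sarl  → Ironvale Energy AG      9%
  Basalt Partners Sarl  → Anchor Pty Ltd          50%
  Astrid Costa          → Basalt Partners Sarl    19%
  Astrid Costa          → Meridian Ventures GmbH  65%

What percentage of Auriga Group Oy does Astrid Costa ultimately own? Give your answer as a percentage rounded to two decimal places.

72.38%

Astrid reaches Auriga along 4 paths.
Via Ironvale: 14% × 20% = 2.8%.
Via Basalt → Ironvale: 19% × 9% × 20% = 0.342%.
Direct stake: 5% = 5%.
Via Everline: 88% × 73% = 64.24%.
Total: 2.8% + 0.342% + 5% + 64.24% = 72.382%.
Rounded: 72.38%.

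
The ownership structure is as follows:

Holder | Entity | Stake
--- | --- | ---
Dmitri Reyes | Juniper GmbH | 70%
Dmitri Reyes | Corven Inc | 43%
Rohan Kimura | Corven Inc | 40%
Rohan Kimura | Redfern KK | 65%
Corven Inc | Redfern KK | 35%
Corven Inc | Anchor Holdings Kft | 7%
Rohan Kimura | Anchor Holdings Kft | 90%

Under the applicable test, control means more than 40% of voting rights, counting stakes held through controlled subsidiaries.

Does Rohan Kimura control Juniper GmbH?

No

Rohan holds 90% of Anchor, so Rohan controls Anchor.
Rohan holds 65% of Redfern, so Rohan controls Redfern.
Neither Rohan nor any entity Rohan controls holds any voting interest in Juniper.
So Rohan does not control Juniper.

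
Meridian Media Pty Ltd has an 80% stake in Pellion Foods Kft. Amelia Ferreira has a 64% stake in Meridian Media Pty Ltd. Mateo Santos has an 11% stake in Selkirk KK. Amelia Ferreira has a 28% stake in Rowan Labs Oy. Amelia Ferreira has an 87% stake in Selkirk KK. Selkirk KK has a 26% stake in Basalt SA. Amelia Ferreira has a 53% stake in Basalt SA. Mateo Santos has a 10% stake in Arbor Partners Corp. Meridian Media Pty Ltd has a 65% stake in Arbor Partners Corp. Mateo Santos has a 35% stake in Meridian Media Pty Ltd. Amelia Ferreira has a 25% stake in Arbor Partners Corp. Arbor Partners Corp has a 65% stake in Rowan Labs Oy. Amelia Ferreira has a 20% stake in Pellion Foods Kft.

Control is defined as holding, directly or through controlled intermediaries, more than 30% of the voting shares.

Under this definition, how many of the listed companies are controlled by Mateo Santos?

Mateo holds 35% of Meridian, so Mateo controls Meridian.
Mateo and Meridian together hold 10% + 65% = 75% of Arbor, so Mateo controls Arbor.
Meridian holds 80% of Pellion, so Mateo controls Pellion.
Arbor holds 65% of Rowan, so Mateo controls Rowan.
No other company's threshold is met.
Mateo controls 4 companies.

4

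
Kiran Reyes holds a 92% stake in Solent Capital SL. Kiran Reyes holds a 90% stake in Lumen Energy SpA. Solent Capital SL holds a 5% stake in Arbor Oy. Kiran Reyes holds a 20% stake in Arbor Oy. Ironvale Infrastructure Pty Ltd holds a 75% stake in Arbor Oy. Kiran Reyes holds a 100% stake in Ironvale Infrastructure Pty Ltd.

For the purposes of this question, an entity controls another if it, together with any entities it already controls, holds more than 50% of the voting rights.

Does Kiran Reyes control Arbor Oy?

Yes

Kiran holds 92% of Solent, so Kiran controls Solent.
Kiran holds 100% of Ironvale, so Kiran controls Ironvale.
Kiran and Solent and Ironvale together hold 20% + 5% + 75% = 100% of Arbor, so Kiran controls Arbor.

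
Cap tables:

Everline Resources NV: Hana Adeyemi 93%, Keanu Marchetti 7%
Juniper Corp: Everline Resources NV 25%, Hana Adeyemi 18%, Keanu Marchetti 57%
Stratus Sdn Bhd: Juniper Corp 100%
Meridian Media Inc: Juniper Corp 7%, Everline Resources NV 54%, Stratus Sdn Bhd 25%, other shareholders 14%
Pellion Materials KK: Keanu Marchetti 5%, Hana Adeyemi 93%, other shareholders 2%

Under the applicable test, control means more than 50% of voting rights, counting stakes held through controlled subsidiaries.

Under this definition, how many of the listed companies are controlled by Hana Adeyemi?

Hana holds 93% of Everline, so Hana controls Everline.
Everline holds 54% of Meridian, so Hana controls Meridian.
Hana holds 93% of Pellion, so Hana controls Pellion.
No other company's threshold is met.
Hana controls 3 companies.

3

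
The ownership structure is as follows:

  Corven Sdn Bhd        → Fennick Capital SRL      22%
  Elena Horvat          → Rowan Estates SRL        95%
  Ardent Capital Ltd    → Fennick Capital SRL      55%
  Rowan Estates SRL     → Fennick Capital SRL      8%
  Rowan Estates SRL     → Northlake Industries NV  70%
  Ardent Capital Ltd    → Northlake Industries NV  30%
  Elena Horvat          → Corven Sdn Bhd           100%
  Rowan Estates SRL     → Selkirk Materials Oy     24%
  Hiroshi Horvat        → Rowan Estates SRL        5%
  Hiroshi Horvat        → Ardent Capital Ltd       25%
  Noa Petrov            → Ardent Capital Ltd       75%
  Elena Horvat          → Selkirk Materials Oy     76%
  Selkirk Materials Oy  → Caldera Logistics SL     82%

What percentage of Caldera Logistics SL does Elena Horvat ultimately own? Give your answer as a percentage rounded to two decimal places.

81.02%

Elena reaches Caldera along 2 paths.
Via Selkirk: 76% × 82% = 62.32%.
Via Rowan → Selkirk: 95% × 24% × 82% = 18.696%.
Total: 62.32% + 18.696% = 81.016%.
Rounded: 81.02%.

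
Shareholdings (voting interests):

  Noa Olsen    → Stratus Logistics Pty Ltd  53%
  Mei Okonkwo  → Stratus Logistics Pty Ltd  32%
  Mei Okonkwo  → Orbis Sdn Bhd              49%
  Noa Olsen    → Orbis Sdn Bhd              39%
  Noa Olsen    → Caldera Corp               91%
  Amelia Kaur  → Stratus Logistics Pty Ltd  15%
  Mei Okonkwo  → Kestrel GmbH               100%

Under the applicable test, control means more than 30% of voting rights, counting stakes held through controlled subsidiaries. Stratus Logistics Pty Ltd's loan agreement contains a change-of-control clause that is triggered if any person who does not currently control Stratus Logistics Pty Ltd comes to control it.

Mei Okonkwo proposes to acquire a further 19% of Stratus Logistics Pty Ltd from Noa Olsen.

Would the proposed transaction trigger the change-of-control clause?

No

The purchase adds only to Mei's holdings (Noa's stake shrinks), so Mei is the only person who could newly come to control Stratus.
Mei holds 32% of Stratus, so Mei controls Stratus.
So Mei already controls Stratus before the transaction.
After the purchase, Mei's direct stake in Stratus rises to 32% + 19% = 51%, and Noa's stake falls to 34%.
Mei controlled Stratus already, so this is not a new person acquiring control; every other person's position is unchanged or reduced.
No new person acquires control, so the clause is not triggered.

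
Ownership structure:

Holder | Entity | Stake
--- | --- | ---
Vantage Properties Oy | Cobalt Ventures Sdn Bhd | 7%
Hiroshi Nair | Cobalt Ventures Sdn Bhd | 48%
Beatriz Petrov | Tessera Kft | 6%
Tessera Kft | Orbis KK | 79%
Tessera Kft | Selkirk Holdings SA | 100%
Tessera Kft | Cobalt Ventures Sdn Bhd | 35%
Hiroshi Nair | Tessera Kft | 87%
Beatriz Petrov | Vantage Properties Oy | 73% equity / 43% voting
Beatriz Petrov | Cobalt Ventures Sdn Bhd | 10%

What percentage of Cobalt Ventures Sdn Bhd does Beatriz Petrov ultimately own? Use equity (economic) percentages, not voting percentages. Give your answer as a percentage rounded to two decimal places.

Beatriz reaches Cobalt along 3 paths.
Via Tessera: 6% × 35% = 2.1%.
Via Vantage: 73% × 7% = 5.11%.
Direct stake: 10% = 10%.
Total: 2.1% + 5.11% + 10% = 17.21%.

17.21%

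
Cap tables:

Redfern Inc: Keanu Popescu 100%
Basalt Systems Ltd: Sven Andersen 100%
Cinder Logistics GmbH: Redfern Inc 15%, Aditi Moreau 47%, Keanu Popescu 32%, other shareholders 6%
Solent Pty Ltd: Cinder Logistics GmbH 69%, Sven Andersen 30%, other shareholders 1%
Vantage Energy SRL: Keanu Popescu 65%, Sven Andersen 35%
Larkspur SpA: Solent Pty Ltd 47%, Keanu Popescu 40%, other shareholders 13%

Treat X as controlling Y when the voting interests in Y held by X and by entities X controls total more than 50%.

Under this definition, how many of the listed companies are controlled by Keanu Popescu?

2

Keanu holds 100% of Redfern, so Keanu controls Redfern.
Keanu holds 65% of Vantage, so Keanu controls Vantage.
No other company's threshold is met.
Keanu controls 2 companies.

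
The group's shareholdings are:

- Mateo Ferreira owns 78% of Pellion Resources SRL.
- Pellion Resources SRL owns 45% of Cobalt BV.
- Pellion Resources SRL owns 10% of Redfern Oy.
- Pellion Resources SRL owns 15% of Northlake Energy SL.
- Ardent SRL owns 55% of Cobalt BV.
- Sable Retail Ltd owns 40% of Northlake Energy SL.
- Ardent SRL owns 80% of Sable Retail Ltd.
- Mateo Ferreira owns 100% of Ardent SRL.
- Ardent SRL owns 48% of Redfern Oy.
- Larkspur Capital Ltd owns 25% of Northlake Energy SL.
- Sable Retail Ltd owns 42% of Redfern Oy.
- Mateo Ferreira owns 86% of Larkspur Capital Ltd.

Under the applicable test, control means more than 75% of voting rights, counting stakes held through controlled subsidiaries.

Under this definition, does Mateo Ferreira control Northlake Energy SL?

Mateo holds 100% of Ardent, so Mateo controls Ardent.
Ardent holds 80% of Sable, so Mateo controls Sable.
Mateo holds 78% of Pellion, so Mateo controls Pellion.
Mateo holds 86% of Larkspur, so Mateo controls Larkspur.
Pellion and Sable and Larkspur together hold 15% + 40% + 25% = 80% of Northlake, so Mateo controls Northlake.

Yes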